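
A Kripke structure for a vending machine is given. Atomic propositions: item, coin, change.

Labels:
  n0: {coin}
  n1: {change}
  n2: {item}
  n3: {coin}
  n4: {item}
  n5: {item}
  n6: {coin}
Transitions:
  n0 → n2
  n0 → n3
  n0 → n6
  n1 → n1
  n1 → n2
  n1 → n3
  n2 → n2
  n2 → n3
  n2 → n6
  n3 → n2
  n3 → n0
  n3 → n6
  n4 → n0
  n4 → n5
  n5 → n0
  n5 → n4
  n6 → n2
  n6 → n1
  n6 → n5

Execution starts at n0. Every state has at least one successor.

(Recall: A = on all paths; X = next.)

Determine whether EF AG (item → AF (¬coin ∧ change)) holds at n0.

Does not hold

States satisfying AG (item → AF (¬coin ∧ change)): ∅.
States satisfying EF AG (item → AF (¬coin ∧ change)): ∅.
No suitable path/successor from n0 witnesses the formula.
n0 ∉ Sat(EF AG (item → AF (¬coin ∧ change))).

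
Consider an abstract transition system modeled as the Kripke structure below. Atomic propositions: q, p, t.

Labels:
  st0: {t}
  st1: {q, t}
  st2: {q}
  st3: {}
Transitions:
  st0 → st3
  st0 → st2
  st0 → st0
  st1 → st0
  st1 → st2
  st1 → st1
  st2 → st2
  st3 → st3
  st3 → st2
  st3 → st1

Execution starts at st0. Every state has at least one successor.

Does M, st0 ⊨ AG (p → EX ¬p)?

Holds

States satisfying p → EX ¬p: {st0, st1, st2, st3}.
States satisfying AG (p → EX ¬p): {st0, st1, st2, st3}.
Every state reachable from st0 satisfies p → EX ¬p.
st0 ∈ Sat(AG (p → EX ¬p)).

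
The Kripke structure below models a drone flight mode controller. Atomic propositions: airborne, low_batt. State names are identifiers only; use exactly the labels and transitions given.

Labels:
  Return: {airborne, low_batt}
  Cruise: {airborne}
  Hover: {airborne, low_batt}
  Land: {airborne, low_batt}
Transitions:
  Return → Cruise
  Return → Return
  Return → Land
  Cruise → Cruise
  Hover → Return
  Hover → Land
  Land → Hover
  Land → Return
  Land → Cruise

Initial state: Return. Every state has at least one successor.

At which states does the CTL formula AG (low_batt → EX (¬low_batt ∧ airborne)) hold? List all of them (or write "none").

States satisfying low_batt → EX (¬low_batt ∧ airborne): {Return, Cruise, Land}.
States satisfying AG (low_batt → EX (¬low_batt ∧ airborne)): {Cruise}.

{Cruise}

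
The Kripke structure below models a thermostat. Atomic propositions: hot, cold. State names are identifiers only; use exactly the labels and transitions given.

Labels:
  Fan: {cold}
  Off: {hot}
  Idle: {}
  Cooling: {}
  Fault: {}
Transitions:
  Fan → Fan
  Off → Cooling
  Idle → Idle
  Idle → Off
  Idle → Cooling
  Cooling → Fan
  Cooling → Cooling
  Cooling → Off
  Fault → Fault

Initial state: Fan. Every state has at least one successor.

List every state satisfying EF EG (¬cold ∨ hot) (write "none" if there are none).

{Off, Idle, Cooling, Fault}

States satisfying EG (¬cold ∨ hot): {Off, Idle, Cooling, Fault}.
States satisfying EF EG (¬cold ∨ hot): {Off, Idle, Cooling, Fault}.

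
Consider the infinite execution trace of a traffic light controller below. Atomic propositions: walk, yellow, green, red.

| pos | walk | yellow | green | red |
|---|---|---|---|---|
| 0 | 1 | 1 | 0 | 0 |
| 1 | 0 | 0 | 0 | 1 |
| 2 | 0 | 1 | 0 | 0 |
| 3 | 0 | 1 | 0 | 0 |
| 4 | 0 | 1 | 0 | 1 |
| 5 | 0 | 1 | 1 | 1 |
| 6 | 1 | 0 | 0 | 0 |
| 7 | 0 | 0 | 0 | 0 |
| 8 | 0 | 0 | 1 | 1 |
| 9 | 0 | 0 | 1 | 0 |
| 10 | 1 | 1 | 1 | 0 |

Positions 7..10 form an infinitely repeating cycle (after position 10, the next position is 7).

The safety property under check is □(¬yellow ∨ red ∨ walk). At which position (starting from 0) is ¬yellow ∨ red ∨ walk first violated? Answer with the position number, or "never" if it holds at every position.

2

Check ¬yellow ∨ red ∨ walk at each position in order: 0 ✓, 1 ✓.
At position 2 the labels are {yellow}, so ¬yellow ∨ red ∨ walk is false there. This is the first violation.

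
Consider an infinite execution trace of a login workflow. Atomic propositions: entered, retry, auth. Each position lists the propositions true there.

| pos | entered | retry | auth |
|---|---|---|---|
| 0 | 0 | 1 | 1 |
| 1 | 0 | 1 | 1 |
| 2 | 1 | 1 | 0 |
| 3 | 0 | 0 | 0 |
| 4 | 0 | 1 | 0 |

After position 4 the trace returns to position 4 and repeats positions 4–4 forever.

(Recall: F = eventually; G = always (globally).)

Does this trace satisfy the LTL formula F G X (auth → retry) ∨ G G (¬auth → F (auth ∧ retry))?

Holds

G X (auth → retry) holds at position 0, which is reachable from 0, so F G X (auth → retry) holds.
G (¬auth → F (auth ∧ retry)) must hold at every position from 0 onward. It fails at position 0, so G G (¬auth → F (auth ∧ retry)) is false.
At position 0: F G X (auth → retry) is true; G G (¬auth → F (auth ∧ retry)) is false; so F G X (auth → retry) ∨ G G (¬auth → F (auth ∧ retry)) is true.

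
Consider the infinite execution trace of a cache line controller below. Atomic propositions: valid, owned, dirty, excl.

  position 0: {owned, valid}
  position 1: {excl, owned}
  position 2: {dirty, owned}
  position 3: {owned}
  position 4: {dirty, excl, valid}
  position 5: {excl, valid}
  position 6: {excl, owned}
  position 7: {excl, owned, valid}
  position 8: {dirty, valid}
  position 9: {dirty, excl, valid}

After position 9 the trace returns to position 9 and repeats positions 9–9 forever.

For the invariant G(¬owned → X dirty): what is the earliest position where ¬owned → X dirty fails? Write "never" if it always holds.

Check ¬owned → X dirty at each position in order: 0 ✓, 1 ✓, 2 ✓, 3 ✓.
At position 4 the labels are {dirty, excl, valid} and the next position 5 has {excl, valid}, so ¬owned → X dirty is false there. This is the first violation.

4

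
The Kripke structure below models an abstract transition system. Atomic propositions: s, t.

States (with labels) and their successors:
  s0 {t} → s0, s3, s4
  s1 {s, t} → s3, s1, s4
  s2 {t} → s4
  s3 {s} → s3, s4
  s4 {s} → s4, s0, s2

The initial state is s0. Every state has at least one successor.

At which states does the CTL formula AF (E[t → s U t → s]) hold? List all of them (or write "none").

{s1, s2, s3, s4}

States satisfying E[t → s U t → s]: {s1, s3, s4}.
States satisfying AF (E[t → s U t → s]): {s1, s2, s3, s4}.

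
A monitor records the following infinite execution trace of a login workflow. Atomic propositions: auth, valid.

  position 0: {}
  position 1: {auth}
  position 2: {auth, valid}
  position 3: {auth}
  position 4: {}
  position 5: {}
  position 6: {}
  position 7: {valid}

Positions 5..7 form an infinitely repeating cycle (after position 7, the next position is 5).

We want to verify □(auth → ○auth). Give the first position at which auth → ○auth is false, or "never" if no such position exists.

3

Check auth → ○auth at each position in order: 0 ✓, 1 ✓, 2 ✓.
At position 3 the labels are {auth} and the next position 4 has {}, so auth → ○auth is false there. This is the first violation.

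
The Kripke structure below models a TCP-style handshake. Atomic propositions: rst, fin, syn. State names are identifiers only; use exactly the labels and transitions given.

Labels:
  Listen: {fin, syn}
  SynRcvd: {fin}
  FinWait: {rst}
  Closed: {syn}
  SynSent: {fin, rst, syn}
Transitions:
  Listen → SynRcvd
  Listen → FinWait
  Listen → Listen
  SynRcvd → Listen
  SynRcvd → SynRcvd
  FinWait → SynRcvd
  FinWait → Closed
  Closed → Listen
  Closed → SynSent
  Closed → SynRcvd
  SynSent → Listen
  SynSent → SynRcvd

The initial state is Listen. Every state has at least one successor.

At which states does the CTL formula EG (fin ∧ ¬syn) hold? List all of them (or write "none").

{SynRcvd}

States satisfying fin ∧ ¬syn: {SynRcvd}.
States satisfying EG (fin ∧ ¬syn): {SynRcvd}.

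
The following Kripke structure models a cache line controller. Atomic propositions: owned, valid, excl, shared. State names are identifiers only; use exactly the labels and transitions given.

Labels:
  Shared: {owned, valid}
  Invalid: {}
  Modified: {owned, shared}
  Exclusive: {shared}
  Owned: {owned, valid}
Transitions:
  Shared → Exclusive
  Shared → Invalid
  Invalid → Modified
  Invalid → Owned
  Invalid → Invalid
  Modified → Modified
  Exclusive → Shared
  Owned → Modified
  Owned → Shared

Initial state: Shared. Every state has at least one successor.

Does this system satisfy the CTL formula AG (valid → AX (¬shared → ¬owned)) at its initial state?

Does not hold

States satisfying valid → AX (¬shared → ¬owned): {Shared, Invalid, Modified, Exclusive}.
States satisfying AG (valid → AX (¬shared → ¬owned)): {Modified}.
Owned is reachable from Shared and violates valid → AX (¬shared → ¬owned), so AG fails at Shared.
Shared ∉ Sat(AG (valid → AX (¬shared → ¬owned))).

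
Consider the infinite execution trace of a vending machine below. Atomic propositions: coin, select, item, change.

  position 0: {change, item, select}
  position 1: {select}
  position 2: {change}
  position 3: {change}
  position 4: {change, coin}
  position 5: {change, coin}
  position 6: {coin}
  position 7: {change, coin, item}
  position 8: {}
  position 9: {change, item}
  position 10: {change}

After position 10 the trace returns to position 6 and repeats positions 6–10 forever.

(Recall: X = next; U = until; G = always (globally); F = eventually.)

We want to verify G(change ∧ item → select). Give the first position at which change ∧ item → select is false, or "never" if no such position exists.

7

Check change ∧ item → select at each position in order: 0 ✓, 1 ✓, 2 ✓, 3 ✓, 4 ✓, 5 ✓, 6 ✓.
At position 7 the labels are {change, coin, item}, so change ∧ item → select is false there. This is the first violation.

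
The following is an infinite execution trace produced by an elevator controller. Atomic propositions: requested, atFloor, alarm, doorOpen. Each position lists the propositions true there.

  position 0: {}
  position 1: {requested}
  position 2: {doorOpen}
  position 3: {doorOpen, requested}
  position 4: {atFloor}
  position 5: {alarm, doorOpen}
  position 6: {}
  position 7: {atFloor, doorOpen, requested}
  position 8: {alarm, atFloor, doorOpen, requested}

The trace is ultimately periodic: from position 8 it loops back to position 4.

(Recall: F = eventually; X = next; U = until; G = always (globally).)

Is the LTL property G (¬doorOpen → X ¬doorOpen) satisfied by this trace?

No

¬doorOpen → X ¬doorOpen must hold at every position from 0 onward. It fails at position 1, so G (¬doorOpen → X ¬doorOpen) is false.
Positions where ¬doorOpen holds: 0, 1, 4, 6.
Check X ¬doorOpen at each: 0→ok, 1→fails, 4→fails, 6→fails.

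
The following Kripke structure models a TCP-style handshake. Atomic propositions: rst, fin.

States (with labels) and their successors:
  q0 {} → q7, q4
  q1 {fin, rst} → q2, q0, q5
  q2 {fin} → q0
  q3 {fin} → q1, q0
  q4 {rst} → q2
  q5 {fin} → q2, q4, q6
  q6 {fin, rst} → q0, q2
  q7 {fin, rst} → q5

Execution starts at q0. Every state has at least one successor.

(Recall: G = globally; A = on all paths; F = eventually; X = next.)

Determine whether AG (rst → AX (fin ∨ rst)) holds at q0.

No

States satisfying rst → AX (fin ∨ rst): {q0, q2, q3, q4, q5, q7}.
States satisfying AG (rst → AX (fin ∨ rst)): ∅.
q6 is reachable from q0 and violates rst → AX (fin ∨ rst), so AG fails at q0.
q0 ∉ Sat(AG (rst → AX (fin ∨ rst))).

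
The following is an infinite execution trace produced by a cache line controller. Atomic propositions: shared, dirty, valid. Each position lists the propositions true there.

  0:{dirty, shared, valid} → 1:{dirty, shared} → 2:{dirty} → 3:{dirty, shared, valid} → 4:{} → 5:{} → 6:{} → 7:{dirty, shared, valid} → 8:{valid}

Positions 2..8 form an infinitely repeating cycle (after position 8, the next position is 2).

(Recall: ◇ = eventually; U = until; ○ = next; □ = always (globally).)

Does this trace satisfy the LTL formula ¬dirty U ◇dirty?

Walking from position 0: ◇dirty first holds at position 0, and ¬dirty holds at every earlier position along the way, so ¬dirty U ◇dirty holds.

Yes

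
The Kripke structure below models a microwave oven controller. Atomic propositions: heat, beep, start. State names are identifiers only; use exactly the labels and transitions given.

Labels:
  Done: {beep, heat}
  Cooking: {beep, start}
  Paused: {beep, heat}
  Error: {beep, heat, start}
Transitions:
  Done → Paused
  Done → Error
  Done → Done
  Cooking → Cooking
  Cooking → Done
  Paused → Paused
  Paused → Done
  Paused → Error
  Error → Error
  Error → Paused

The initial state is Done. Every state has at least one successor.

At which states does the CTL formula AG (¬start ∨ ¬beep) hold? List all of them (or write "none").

States satisfying ¬start ∨ ¬beep: {Done, Paused}.
States satisfying AG (¬start ∨ ¬beep): ∅.

none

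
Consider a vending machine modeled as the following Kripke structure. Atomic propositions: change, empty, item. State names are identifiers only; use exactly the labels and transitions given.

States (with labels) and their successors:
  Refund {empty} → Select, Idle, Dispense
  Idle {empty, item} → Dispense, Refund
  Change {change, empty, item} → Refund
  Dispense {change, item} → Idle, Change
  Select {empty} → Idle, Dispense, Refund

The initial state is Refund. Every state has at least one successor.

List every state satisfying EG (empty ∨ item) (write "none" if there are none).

{Refund, Idle, Change, Dispense, Select}

States satisfying empty ∨ item: {Refund, Idle, Change, Dispense, Select}.
States satisfying EG (empty ∨ item): {Refund, Idle, Change, Dispense, Select}.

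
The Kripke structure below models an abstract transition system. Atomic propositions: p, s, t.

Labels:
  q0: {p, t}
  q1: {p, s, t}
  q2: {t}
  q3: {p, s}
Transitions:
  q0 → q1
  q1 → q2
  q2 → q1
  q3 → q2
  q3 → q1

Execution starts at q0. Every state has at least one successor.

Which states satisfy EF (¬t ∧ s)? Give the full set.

States satisfying ¬t ∧ s: {q3}.
States satisfying EF (¬t ∧ s): {q3}.

{q3}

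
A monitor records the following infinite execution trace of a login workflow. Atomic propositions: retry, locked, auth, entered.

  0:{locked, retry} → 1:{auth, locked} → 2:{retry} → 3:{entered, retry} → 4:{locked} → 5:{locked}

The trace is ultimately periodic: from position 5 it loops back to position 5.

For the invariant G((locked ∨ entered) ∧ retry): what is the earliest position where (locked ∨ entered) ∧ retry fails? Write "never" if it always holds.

1

Check (locked ∨ entered) ∧ retry at each position in order: 0 ✓.
At position 1 the labels are {auth, locked}, so (locked ∨ entered) ∧ retry is false there. This is the first violation.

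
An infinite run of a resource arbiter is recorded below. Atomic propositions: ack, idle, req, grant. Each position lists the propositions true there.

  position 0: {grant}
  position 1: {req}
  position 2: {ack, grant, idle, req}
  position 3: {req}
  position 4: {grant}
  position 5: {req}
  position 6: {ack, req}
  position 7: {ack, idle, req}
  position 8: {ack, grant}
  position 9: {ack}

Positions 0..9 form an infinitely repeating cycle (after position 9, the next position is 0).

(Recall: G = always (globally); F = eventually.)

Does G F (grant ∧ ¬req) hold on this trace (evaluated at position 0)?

F (grant ∧ ¬req) holds at every position 0..9, and those are all positions ever visited, so G F (grant ∧ ¬req) holds.

Yes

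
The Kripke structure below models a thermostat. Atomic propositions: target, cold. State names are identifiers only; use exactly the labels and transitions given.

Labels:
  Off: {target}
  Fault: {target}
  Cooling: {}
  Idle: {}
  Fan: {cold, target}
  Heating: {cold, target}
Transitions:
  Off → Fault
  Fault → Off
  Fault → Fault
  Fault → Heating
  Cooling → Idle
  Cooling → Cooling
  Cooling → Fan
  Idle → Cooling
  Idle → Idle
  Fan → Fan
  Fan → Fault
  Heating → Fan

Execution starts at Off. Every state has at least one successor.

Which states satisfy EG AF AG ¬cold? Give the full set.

none

States satisfying AF AG ¬cold: ∅.
States satisfying EG AF AG ¬cold: ∅.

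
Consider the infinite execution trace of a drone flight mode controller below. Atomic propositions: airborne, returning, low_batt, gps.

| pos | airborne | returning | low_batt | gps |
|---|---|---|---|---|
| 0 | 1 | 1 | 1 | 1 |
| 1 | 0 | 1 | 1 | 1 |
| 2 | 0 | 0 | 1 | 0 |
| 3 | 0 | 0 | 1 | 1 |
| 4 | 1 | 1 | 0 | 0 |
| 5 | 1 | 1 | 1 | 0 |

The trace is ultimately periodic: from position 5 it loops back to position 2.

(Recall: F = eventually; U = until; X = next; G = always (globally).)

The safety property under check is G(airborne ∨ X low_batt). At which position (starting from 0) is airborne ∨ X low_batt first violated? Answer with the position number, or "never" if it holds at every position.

Check airborne ∨ X low_batt at each position in order: 0 ✓, 1 ✓, 2 ✓.
At position 3 the labels are {gps, low_batt} and the next position 4 has {airborne, returning}, so airborne ∨ X low_batt is false there. This is the first violation.

3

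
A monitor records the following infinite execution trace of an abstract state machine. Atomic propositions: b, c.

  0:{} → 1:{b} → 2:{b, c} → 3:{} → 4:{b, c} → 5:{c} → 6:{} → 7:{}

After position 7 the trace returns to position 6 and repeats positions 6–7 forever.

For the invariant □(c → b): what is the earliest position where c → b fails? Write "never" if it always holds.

Check c → b at each position in order: 0 ✓, 1 ✓, 2 ✓, 3 ✓, 4 ✓.
At position 5 the labels are {c}, so c → b is false there. This is the first violation.

5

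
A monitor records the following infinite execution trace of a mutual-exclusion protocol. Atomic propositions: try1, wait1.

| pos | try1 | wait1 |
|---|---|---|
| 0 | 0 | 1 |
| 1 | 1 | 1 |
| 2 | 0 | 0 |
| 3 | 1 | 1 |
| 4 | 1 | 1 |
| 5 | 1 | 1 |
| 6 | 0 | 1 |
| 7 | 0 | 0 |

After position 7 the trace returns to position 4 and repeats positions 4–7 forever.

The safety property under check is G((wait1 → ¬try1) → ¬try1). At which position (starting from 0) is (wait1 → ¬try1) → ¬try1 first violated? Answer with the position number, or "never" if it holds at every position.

never

(wait1 → ¬try1) → ¬try1 holds at every position 0..7, and those are all the positions the trace ever visits, so the invariant G((wait1 → ¬try1) → ¬try1) is never violated.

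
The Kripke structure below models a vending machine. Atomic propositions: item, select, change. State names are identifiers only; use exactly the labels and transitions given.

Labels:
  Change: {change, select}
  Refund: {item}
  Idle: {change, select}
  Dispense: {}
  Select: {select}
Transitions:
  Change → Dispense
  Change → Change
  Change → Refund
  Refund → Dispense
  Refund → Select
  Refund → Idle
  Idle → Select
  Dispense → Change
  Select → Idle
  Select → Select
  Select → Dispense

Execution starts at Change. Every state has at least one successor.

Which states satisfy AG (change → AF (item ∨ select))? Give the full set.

States satisfying change → AF (item ∨ select): {Change, Refund, Idle, Dispense, Select}.
States satisfying AG (change → AF (item ∨ select)): {Change, Refund, Idle, Dispense, Select}.

{Change, Refund, Idle, Dispense, Select}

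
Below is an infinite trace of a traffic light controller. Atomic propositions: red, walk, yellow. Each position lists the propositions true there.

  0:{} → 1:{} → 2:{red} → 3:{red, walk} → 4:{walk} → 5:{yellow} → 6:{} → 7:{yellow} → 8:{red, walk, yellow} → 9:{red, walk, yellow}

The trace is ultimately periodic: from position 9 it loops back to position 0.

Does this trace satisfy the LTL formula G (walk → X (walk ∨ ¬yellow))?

walk → X (walk ∨ ¬yellow) must hold at every position from 0 onward. It fails at position 4, so G (walk → X (walk ∨ ¬yellow)) is false.
Positions where walk holds: 3, 4, 8, 9.
Check X (walk ∨ ¬yellow) at each: 3→ok, 4→fails, 8→ok, 9→ok.

No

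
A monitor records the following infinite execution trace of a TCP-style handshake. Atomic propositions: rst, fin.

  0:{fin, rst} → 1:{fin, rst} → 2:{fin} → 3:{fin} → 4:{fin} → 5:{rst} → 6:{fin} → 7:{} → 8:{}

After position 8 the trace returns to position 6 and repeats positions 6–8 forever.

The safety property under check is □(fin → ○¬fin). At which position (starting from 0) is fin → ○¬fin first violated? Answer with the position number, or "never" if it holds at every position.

0

At position 0 the labels are {fin, rst} and the next position 1 has {fin, rst}, so fin → ○¬fin is false there. This is the first violation.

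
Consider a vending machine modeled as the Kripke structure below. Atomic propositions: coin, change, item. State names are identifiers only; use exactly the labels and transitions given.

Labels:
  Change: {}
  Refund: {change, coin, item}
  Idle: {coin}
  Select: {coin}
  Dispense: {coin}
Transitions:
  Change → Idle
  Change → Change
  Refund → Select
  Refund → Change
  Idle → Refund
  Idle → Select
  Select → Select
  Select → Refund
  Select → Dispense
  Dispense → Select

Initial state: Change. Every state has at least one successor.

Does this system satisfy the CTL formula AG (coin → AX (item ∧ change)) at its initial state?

No

States satisfying coin → AX (item ∧ change): {Change}.
States satisfying AG (coin → AX (item ∧ change)): ∅.
Dispense is reachable from Change and violates coin → AX (item ∧ change), so AG fails at Change.
Change ∉ Sat(AG (coin → AX (item ∧ change))).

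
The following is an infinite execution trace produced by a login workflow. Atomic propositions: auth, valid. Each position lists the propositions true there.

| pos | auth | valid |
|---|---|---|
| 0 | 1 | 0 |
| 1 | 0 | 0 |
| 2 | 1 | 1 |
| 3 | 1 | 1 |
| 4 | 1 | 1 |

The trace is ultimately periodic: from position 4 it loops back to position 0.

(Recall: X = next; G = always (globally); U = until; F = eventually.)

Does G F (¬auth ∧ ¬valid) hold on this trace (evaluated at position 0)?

F (¬auth ∧ ¬valid) holds at every position 0..4, and those are all positions ever visited, so G F (¬auth ∧ ¬valid) holds.

Satisfied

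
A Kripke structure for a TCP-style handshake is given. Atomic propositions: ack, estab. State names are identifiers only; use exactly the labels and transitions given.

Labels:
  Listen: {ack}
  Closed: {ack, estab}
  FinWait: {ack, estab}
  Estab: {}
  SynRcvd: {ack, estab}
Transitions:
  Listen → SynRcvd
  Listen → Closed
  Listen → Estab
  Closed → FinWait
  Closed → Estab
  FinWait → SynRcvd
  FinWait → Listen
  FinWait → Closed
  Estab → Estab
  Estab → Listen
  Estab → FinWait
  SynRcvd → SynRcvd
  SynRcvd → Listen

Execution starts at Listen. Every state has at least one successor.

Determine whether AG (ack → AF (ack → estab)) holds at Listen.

Holds

States satisfying ack → AF (ack → estab): {Listen, Closed, FinWait, Estab, SynRcvd}.
States satisfying AG (ack → AF (ack → estab)): {Listen, Closed, FinWait, Estab, SynRcvd}.
Every state reachable from Listen satisfies ack → AF (ack → estab).
Listen ∈ Sat(AG (ack → AF (ack → estab))).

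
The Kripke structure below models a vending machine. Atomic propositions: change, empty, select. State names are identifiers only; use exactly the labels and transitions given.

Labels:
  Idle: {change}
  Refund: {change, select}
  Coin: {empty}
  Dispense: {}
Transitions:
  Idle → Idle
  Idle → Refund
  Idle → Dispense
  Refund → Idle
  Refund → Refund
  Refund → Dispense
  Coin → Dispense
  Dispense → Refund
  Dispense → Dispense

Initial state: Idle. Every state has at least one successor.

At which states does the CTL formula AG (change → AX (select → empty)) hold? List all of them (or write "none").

none

States satisfying change → AX (select → empty): {Coin, Dispense}.
States satisfying AG (change → AX (select → empty)): ∅.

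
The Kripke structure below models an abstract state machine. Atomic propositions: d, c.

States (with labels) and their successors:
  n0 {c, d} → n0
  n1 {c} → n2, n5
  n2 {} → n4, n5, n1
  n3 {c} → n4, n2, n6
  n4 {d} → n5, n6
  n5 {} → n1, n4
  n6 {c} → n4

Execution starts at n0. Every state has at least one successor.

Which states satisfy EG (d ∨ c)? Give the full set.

{n0, n3, n4, n6}

States satisfying d ∨ c: {n0, n1, n3, n4, n6}.
States satisfying EG (d ∨ c): {n0, n3, n4, n6}.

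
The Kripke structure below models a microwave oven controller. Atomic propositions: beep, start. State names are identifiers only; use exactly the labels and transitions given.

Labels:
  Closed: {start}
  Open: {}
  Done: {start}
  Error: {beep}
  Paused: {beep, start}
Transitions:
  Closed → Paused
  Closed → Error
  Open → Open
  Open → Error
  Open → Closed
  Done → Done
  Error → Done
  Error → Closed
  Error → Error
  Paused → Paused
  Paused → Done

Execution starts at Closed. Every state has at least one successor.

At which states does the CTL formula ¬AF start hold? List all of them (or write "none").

States satisfying start: {Closed, Done, Paused}.
States satisfying AF start: {Closed, Done, Paused}.
States satisfying ¬AF start: {Open, Error}.

{Open, Error}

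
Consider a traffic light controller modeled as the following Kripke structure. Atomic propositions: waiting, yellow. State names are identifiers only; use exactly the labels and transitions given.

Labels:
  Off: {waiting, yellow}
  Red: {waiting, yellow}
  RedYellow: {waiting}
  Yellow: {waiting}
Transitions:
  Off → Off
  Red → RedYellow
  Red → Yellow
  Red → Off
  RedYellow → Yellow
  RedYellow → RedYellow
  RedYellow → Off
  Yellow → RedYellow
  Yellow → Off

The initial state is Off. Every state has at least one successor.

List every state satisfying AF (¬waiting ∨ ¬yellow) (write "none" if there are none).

States satisfying ¬waiting ∨ ¬yellow: {RedYellow, Yellow}.
States satisfying AF (¬waiting ∨ ¬yellow): {RedYellow, Yellow}.

{RedYellow, Yellow}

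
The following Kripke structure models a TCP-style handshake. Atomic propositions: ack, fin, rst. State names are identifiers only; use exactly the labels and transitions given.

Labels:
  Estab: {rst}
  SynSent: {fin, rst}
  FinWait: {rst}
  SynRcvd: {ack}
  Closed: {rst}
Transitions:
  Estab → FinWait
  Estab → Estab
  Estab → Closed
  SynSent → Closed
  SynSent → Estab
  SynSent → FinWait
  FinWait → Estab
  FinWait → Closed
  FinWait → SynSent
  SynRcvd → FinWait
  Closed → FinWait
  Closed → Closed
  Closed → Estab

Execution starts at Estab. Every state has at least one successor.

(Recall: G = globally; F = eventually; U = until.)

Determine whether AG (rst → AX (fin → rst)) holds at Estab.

Satisfied

States satisfying rst → AX (fin → rst): {Estab, SynSent, FinWait, SynRcvd, Closed}.
States satisfying AG (rst → AX (fin → rst)): {Estab, SynSent, FinWait, SynRcvd, Closed}.
Every state reachable from Estab satisfies rst → AX (fin → rst).
Estab ∈ Sat(AG (rst → AX (fin → rst))).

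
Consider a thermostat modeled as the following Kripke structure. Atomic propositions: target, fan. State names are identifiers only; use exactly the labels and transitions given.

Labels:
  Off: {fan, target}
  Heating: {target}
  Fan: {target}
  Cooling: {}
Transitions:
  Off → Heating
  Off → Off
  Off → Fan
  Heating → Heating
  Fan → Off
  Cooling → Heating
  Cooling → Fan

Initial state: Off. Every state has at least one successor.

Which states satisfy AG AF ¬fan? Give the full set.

{Heating}

States satisfying AF ¬fan: {Heating, Fan, Cooling}.
States satisfying AG AF ¬fan: {Heating}.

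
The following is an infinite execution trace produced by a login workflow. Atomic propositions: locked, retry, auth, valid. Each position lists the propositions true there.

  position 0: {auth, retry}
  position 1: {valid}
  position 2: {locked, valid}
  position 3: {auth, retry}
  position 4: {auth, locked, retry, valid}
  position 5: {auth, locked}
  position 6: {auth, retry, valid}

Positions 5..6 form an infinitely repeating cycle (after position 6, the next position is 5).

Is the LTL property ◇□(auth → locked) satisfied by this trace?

□(auth → locked) is false at every position 0..6, so it never becomes true and ◇□(auth → locked) fails.

Does not hold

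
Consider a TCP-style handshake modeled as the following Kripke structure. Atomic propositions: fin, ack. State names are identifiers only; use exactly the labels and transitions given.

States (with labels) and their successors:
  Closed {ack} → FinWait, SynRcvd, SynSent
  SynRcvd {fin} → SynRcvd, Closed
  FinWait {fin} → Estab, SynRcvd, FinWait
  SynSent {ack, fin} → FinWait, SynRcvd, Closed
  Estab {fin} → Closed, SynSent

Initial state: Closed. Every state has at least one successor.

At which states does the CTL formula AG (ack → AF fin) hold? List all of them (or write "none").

States satisfying ack → AF fin: {Closed, SynRcvd, FinWait, SynSent, Estab}.
States satisfying AG (ack → AF fin): {Closed, SynRcvd, FinWait, SynSent, Estab}.

{Closed, SynRcvd, FinWait, SynSent, Estab}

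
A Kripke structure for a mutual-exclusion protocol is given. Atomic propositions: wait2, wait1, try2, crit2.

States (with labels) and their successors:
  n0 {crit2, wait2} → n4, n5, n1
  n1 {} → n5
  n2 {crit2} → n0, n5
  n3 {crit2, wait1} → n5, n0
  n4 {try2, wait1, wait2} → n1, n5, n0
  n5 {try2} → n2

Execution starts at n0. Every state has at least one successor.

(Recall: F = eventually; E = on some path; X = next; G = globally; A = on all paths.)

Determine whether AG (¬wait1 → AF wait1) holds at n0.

States satisfying ¬wait1 → AF wait1: {n3, n4}.
States satisfying AG (¬wait1 → AF wait1): ∅.
n0 is reachable from n0 and violates ¬wait1 → AF wait1, so AG fails at n0.
n0 ∉ Sat(AG (¬wait1 → AF wait1)).

Does not hold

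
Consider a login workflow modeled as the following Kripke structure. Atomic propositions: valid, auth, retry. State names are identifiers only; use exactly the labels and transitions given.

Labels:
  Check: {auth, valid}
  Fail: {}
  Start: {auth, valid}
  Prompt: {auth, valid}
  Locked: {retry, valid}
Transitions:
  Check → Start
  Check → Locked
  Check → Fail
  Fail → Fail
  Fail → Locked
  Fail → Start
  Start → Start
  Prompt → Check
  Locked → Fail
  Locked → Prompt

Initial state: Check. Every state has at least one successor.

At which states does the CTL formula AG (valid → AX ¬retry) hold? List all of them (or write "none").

States satisfying valid → AX ¬retry: {Fail, Start, Prompt, Locked}.
States satisfying AG (valid → AX ¬retry): {Start}.

{Start}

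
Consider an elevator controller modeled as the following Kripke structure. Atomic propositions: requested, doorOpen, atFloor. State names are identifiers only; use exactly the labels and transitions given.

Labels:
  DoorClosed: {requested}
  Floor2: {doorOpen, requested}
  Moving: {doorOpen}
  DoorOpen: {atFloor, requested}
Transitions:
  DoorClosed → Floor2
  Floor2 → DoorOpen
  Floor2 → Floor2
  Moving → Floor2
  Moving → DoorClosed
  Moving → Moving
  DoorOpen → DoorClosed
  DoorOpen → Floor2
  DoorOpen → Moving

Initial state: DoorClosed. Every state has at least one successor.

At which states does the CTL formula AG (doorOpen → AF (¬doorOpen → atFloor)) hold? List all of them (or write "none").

States satisfying doorOpen → AF (¬doorOpen → atFloor): {DoorClosed, Floor2, Moving, DoorOpen}.
States satisfying AG (doorOpen → AF (¬doorOpen → atFloor)): {DoorClosed, Floor2, Moving, DoorOpen}.

{DoorClosed, Floor2, Moving, DoorOpen}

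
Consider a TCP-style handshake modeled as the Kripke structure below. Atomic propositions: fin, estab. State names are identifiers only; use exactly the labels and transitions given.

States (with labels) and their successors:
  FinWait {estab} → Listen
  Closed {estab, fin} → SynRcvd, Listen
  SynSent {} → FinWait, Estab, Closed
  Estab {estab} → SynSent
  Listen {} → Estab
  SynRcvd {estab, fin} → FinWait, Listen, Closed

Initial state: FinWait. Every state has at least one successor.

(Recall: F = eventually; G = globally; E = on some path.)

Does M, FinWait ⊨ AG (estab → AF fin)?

States satisfying estab → AF fin: {Closed, SynSent, Listen, SynRcvd}.
States satisfying AG (estab → AF fin): ∅.
Estab is reachable from FinWait and violates estab → AF fin, so AG fails at FinWait.
FinWait ∉ Sat(AG (estab → AF fin)).

No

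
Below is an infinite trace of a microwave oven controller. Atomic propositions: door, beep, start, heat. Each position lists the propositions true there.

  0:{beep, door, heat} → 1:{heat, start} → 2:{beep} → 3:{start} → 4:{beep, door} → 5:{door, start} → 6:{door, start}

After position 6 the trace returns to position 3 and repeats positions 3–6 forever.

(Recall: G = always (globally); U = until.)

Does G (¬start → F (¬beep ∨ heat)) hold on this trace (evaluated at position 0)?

¬start → F (¬beep ∨ heat) holds at every position 0..6, and those are all positions ever visited, so G (¬start → F (¬beep ∨ heat)) holds.
Positions where ¬start holds: 0, 2, 4.
Check F (¬beep ∨ heat) at each: 0→ok, 2→ok, 4→ok.

Holds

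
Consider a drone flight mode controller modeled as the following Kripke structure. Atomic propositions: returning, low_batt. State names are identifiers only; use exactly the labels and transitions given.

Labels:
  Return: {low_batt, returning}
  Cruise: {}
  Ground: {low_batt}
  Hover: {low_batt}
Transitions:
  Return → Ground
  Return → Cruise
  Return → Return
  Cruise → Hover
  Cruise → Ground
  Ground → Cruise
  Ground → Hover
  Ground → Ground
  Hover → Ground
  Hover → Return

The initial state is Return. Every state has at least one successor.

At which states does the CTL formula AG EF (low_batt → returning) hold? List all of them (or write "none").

States satisfying EF (low_batt → returning): {Return, Cruise, Ground, Hover}.
States satisfying AG EF (low_batt → returning): {Return, Cruise, Ground, Hover}.

{Return, Cruise, Ground, Hover}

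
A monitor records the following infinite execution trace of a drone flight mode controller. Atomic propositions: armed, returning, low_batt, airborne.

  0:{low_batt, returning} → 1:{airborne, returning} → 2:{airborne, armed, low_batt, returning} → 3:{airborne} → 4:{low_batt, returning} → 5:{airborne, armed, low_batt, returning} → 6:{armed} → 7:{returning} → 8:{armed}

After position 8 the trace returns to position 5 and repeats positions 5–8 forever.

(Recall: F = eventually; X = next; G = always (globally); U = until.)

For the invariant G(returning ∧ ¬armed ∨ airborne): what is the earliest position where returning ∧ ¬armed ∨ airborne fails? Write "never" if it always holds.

Check returning ∧ ¬armed ∨ airborne at each position in order: 0 ✓, 1 ✓, 2 ✓, 3 ✓, 4 ✓, 5 ✓.
At position 6 the labels are {armed}, so returning ∧ ¬armed ∨ airborne is false there. This is the first violation.

6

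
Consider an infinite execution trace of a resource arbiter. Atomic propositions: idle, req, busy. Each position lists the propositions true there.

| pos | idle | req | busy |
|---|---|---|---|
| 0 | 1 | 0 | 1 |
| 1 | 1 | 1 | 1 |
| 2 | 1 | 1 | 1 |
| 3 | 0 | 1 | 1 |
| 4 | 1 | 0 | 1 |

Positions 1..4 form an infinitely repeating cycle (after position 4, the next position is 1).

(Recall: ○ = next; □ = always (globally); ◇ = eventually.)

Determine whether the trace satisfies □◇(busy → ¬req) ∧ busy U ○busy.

◇(busy → ¬req) holds at every position 0..4, and those are all positions ever visited, so □◇(busy → ¬req) holds.
Walking from position 0: ○busy first holds at position 0, and busy holds at every earlier position along the way, so busy U ○busy holds.
At position 0: □◇(busy → ¬req) is true; busy U ○busy is true; so □◇(busy → ¬req) ∧ busy U ○busy is true.

Satisfied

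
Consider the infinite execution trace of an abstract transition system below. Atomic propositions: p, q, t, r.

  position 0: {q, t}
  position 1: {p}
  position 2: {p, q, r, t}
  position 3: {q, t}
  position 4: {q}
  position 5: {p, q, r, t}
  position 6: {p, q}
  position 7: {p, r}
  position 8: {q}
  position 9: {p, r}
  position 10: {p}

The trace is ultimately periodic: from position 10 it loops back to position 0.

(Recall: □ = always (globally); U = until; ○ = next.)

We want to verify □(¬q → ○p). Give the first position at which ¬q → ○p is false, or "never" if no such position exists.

7

Check ¬q → ○p at each position in order: 0 ✓, 1 ✓, 2 ✓, 3 ✓, 4 ✓, 5 ✓, 6 ✓.
At position 7 the labels are {p, r} and the next position 8 has {q}, so ¬q → ○p is false there. This is the first violation.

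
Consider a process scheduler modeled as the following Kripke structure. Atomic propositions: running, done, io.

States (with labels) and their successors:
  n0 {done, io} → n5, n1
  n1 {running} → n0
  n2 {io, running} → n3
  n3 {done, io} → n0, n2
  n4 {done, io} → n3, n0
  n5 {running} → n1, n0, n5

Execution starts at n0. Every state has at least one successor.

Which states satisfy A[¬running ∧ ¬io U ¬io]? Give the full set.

States satisfying ¬running ∧ ¬io: ∅.
States satisfying ¬io: {n1, n5}.
States satisfying A[¬running ∧ ¬io U ¬io]: {n1, n5}.

{n1, n5}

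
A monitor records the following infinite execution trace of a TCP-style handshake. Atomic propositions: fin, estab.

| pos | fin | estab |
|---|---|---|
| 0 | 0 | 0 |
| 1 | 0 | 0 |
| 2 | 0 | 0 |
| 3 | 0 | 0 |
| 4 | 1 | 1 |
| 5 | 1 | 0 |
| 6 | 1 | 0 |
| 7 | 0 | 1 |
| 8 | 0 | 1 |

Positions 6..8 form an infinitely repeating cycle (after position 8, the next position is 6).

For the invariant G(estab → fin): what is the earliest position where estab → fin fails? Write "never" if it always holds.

Check estab → fin at each position in order: 0 ✓, 1 ✓, 2 ✓, 3 ✓, 4 ✓, 5 ✓, 6 ✓.
At position 7 the labels are {estab}, so estab → fin is false there. This is the first violation.

7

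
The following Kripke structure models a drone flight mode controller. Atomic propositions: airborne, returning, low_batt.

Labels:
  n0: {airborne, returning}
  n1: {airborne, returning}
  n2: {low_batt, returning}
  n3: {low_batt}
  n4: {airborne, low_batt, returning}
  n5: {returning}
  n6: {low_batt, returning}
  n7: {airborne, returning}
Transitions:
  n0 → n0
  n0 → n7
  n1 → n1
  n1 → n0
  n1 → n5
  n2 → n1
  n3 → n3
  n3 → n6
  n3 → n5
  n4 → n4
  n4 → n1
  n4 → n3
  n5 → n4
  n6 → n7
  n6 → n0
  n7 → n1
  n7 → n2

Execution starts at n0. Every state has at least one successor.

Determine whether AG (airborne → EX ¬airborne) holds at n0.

No

States satisfying airborne → EX ¬airborne: {n1, n2, n3, n4, n5, n6, n7}.
States satisfying AG (airborne → EX ¬airborne): ∅.
n0 is reachable from n0 and violates airborne → EX ¬airborne, so AG fails at n0.
n0 ∉ Sat(AG (airborne → EX ¬airborne)).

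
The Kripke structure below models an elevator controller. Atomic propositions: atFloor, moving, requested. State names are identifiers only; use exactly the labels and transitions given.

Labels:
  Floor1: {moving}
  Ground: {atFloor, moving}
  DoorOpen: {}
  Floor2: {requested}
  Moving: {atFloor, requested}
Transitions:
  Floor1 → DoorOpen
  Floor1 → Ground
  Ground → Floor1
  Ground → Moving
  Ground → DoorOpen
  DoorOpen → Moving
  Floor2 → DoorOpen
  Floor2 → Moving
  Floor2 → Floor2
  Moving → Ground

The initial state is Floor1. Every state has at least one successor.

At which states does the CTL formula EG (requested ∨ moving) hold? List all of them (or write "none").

States satisfying requested ∨ moving: {Floor1, Ground, Floor2, Moving}.
States satisfying EG (requested ∨ moving): {Floor1, Ground, Floor2, Moving}.

{Floor1, Ground, Floor2, Moving}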